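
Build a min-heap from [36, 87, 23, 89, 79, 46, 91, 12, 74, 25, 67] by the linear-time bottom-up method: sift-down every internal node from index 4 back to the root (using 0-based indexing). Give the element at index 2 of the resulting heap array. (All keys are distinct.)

23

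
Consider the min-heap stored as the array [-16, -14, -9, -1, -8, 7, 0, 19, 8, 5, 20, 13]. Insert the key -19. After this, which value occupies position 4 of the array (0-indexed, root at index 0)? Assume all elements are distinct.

append -19 at index 12 → [-16, -14, -9, -1, -8, 7, 0, 19, 8, 5, 20, 13, -19]
-19 < parent 7 at index 5, swap → [-16, -14, -9, -1, -8, -19, 0, 19, 8, 5, 20, 13, 7]
-19 < parent -9 at index 2, swap → [-16, -14, -19, -1, -8, -9, 0, 19, 8, 5, 20, 13, 7]
-19 < parent -16 at index 0, swap → [-19, -14, -16, -1, -8, -9, 0, 19, 8, 5, 20, 13, 7]
resulting array: [-19, -14, -16, -1, -8, -9, 0, 19, 8, 5, 20, 13, 7]

-8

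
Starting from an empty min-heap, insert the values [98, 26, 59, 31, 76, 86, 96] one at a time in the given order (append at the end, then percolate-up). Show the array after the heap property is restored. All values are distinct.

[26, 31, 59, 98, 76, 86, 96]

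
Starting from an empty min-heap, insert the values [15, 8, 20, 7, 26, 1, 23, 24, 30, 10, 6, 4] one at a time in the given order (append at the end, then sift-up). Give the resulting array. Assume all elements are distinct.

[1, 6, 4, 15, 8, 7, 23, 24, 30, 26, 10, 20]

Insert 15:
  append 15 at index 0 → [15] (no swap needed)
Insert 8:
  append 8 at index 1 → [15, 8]
  8 < parent 15 at index 0, swap → [8, 15]
Insert 20:
  append 20 at index 2 → [8, 15, 20] (no swap needed)
Insert 7:
  append 7 at index 3 → [8, 15, 20, 7]
  7 < parent 15 at index 1, swap → [8, 7, 20, 15]
  7 < parent 8 at index 0, swap → [7, 8, 20, 15]
Insert 26:
  append 26 at index 4 → [7, 8, 20, 15, 26] (no swap needed)
Insert 1:
  append 1 at index 5 → [7, 8, 20, 15, 26, 1]
  1 < parent 20 at index 2, swap → [7, 8, 1, 15, 26, 20]
  1 < parent 7 at index 0, swap → [1, 8, 7, 15, 26, 20]
Insert 23:
  append 23 at index 6 → [1, 8, 7, 15, 26, 20, 23] (no swap needed)
Insert 24:
  append 24 at index 7 → [1, 8, 7, 15, 26, 20, 23, 24] (no swap needed)
Insert 30:
  append 30 at index 8 → [1, 8, 7, 15, 26, 20, 23, 24, 30] (no swap needed)
Insert 10:
  append 10 at index 9 → [1, 8, 7, 15, 26, 20, 23, 24, 30, 10]
  10 < parent 26 at index 4, swap → [1, 8, 7, 15, 10, 20, 23, 24, 30, 26]
Insert 6:
  append 6 at index 10 → [1, 8, 7, 15, 10, 20, 23, 24, 30, 26, 6]
  6 < parent 10 at index 4, swap → [1, 8, 7, 15, 6, 20, 23, 24, 30, 26, 10]
  6 < parent 8 at index 1, swap → [1, 6, 7, 15, 8, 20, 23, 24, 30, 26, 10]
Insert 4:
  append 4 at index 11 → [1, 6, 7, 15, 8, 20, 23, 24, 30, 26, 10, 4]
  4 < parent 20 at index 5, swap → [1, 6, 7, 15, 8, 4, 23, 24, 30, 26, 10, 20]
  4 < parent 7 at index 2, swap → [1, 6, 4, 15, 8, 7, 23, 24, 30, 26, 10, 20]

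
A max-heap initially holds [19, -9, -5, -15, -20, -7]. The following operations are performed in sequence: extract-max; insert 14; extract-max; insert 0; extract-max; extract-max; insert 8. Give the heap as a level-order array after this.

[8, -7, -20, -15, -9]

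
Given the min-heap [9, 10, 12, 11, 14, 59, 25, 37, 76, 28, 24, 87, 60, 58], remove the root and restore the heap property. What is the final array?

[10, 11, 12, 37, 14, 59, 25, 58, 76, 28, 24, 87, 60]

remove root 9; move last element 58 to root → [58, 10, 12, 11, 14, 59, 25, 37, 76, 28, 24, 87, 60]
58 vs smaller child 10 at index 1, swap → [10, 58, 12, 11, 14, 59, 25, 37, 76, 28, 24, 87, 60]
58 vs smaller child 11 at index 3, swap → [10, 11, 12, 58, 14, 59, 25, 37, 76, 28, 24, 87, 60]
58 vs smaller child 37 at index 7, swap → [10, 11, 12, 37, 14, 59, 25, 58, 76, 28, 24, 87, 60]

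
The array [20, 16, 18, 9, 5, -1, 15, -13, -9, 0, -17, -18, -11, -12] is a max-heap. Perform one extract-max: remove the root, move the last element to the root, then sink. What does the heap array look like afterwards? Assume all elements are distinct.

[18, 16, 15, 9, 5, -1, -12, -13, -9, 0, -17, -18, -11]

remove root 20; move last element -12 to root → [-12, 16, 18, 9, 5, -1, 15, -13, -9, 0, -17, -18, -11]
-12 vs larger child 18 at index 2, swap → [18, 16, -12, 9, 5, -1, 15, -13, -9, 0, -17, -18, -11]
-12 vs larger child 15 at index 6, swap → [18, 16, 15, 9, 5, -1, -12, -13, -9, 0, -17, -18, -11]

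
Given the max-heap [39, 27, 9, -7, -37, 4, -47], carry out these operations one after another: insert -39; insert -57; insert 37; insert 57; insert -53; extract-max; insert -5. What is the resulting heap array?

[39, 37, 9, -7, 27, 4, -47, -39, -57, -37, -53, -5]

insert -39:
  append -39 at index 7 → [39, 27, 9, -7, -37, 4, -47, -39] (no swap needed)
insert -57:
  append -57 at index 8 → [39, 27, 9, -7, -37, 4, -47, -39, -57] (no swap needed)
insert 37:
  append 37 at index 9 → [39, 27, 9, -7, -37, 4, -47, -39, -57, 37]
  37 > parent -37 at index 4, swap → [39, 27, 9, -7, 37, 4, -47, -39, -57, -37]
  37 > parent 27 at index 1, swap → [39, 37, 9, -7, 27, 4, -47, -39, -57, -37]
insert 57:
  append 57 at index 10 → [39, 37, 9, -7, 27, 4, -47, -39, -57, -37, 57]
  57 > parent 27 at index 4, swap → [39, 37, 9, -7, 57, 4, -47, -39, -57, -37, 27]
  57 > parent 37 at index 1, swap → [39, 57, 9, -7, 37, 4, -47, -39, -57, -37, 27]
  57 > parent 39 at index 0, swap → [57, 39, 9, -7, 37, 4, -47, -39, -57, -37, 27]
insert -53:
  append -53 at index 11 → [57, 39, 9, -7, 37, 4, -47, -39, -57, -37, 27, -53] (no swap needed)
extract-max → returns 57:
  remove root 57; move last element -53 to root → [-53, 39, 9, -7, 37, 4, -47, -39, -57, -37, 27]
  -53 vs larger child 39 at index 1, swap → [39, -53, 9, -7, 37, 4, -47, -39, -57, -37, 27]
  -53 vs larger child 37 at index 4, swap → [39, 37, 9, -7, -53, 4, -47, -39, -57, -37, 27]
  -53 vs larger child 27 at index 10, swap → [39, 37, 9, -7, 27, 4, -47, -39, -57, -37, -53]
insert -5:
  append -5 at index 11 → [39, 37, 9, -7, 27, 4, -47, -39, -57, -37, -53, -5] (no swap needed)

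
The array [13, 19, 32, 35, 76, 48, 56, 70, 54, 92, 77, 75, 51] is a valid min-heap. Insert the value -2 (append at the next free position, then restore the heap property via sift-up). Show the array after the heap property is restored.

append -2 at index 13 → [13, 19, 32, 35, 76, 48, 56, 70, 54, 92, 77, 75, 51, -2]
-2 < parent 56 at index 6, swap → [13, 19, 32, 35, 76, 48, -2, 70, 54, 92, 77, 75, 51, 56]
-2 < parent 32 at index 2, swap → [13, 19, -2, 35, 76, 48, 32, 70, 54, 92, 77, 75, 51, 56]
-2 < parent 13 at index 0, swap → [-2, 19, 13, 35, 76, 48, 32, 70, 54, 92, 77, 75, 51, 56]

[-2, 19, 13, 35, 76, 48, 32, 70, 54, 92, 77, 75, 51, 56]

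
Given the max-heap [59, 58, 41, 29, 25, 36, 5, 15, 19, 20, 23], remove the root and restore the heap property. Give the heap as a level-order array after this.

[58, 29, 41, 23, 25, 36, 5, 15, 19, 20]

remove root 59; move last element 23 to root → [23, 58, 41, 29, 25, 36, 5, 15, 19, 20]
23 vs larger child 58 at index 1, swap → [58, 23, 41, 29, 25, 36, 5, 15, 19, 20]
23 vs larger child 29 at index 3, swap → [58, 29, 41, 23, 25, 36, 5, 15, 19, 20]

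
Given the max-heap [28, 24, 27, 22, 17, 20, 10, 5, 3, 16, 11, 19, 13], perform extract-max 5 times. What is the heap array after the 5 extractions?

extract-max #1 returns 28:
  remove root 28; move last element 13 to root → [13, 24, 27, 22, 17, 20, 10, 5, 3, 16, 11, 19]
  13 vs larger child 27 at index 2, swap → [27, 24, 13, 22, 17, 20, 10, 5, 3, 16, 11, 19]
  13 vs larger child 20 at index 5, swap → [27, 24, 20, 22, 17, 13, 10, 5, 3, 16, 11, 19]
  13 vs only child 19 at index 11, swap → [27, 24, 20, 22, 17, 19, 10, 5, 3, 16, 11, 13]
extract-max #2 returns 27:
  remove root 27; move last element 13 to root → [13, 24, 20, 22, 17, 19, 10, 5, 3, 16, 11]
  13 vs larger child 24 at index 1, swap → [24, 13, 20, 22, 17, 19, 10, 5, 3, 16, 11]
  13 vs larger child 22 at index 3, swap → [24, 22, 20, 13, 17, 19, 10, 5, 3, 16, 11]
extract-max #3 returns 24:
  remove root 24; move last element 11 to root → [11, 22, 20, 13, 17, 19, 10, 5, 3, 16]
  11 vs larger child 22 at index 1, swap → [22, 11, 20, 13, 17, 19, 10, 5, 3, 16]
  11 vs larger child 17 at index 4, swap → [22, 17, 20, 13, 11, 19, 10, 5, 3, 16]
  11 vs only child 16 at index 9, swap → [22, 17, 20, 13, 16, 19, 10, 5, 3, 11]
extract-max #4 returns 22:
  remove root 22; move last element 11 to root → [11, 17, 20, 13, 16, 19, 10, 5, 3]
  11 vs larger child 20 at index 2, swap → [20, 17, 11, 13, 16, 19, 10, 5, 3]
  11 vs larger child 19 at index 5, swap → [20, 17, 19, 13, 16, 11, 10, 5, 3]
extract-max #5 returns 20:
  remove root 20; move last element 3 to root → [3, 17, 19, 13, 16, 11, 10, 5]
  3 vs larger child 19 at index 2, swap → [19, 17, 3, 13, 16, 11, 10, 5]
  3 vs larger child 11 at index 5, swap → [19, 17, 11, 13, 16, 3, 10, 5]

[19, 17, 11, 13, 16, 3, 10, 5]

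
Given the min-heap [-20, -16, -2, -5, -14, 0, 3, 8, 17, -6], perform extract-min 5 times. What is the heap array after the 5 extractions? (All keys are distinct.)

[-2, 3, 0, 8, 17]

extract-min #1 returns -20:
  remove root -20; move last element -6 to root → [-6, -16, -2, -5, -14, 0, 3, 8, 17]
  -6 vs smaller child -16 at index 1, swap → [-16, -6, -2, -5, -14, 0, 3, 8, 17]
  -6 vs smaller child -14 at index 4, swap → [-16, -14, -2, -5, -6, 0, 3, 8, 17]
extract-min #2 returns -16:
  remove root -16; move last element 17 to root → [17, -14, -2, -5, -6, 0, 3, 8]
  17 vs smaller child -14 at index 1, swap → [-14, 17, -2, -5, -6, 0, 3, 8]
  17 vs smaller child -6 at index 4, swap → [-14, -6, -2, -5, 17, 0, 3, 8]
extract-min #3 returns -14:
  remove root -14; move last element 8 to root → [8, -6, -2, -5, 17, 0, 3]
  8 vs smaller child -6 at index 1, swap → [-6, 8, -2, -5, 17, 0, 3]
  8 vs smaller child -5 at index 3, swap → [-6, -5, -2, 8, 17, 0, 3]
extract-min #4 returns -6:
  remove root -6; move last element 3 to root → [3, -5, -2, 8, 17, 0]
  3 vs smaller child -5 at index 1, swap → [-5, 3, -2, 8, 17, 0]
extract-min #5 returns -5:
  remove root -5; move last element 0 to root → [0, 3, -2, 8, 17]
  0 vs smaller child -2 at index 2, swap → [-2, 3, 0, 8, 17]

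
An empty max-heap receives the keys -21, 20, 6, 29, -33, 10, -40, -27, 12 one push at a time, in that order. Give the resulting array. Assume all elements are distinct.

Insert -21:
  append -21 at index 0 → [-21] (no swap needed)
Insert 20:
  append 20 at index 1 → [-21, 20]
  20 > parent -21 at index 0, swap → [20, -21]
Insert 6:
  append 6 at index 2 → [20, -21, 6] (no swap needed)
Insert 29:
  append 29 at index 3 → [20, -21, 6, 29]
  29 > parent -21 at index 1, swap → [20, 29, 6, -21]
  29 > parent 20 at index 0, swap → [29, 20, 6, -21]
Insert -33:
  append -33 at index 4 → [29, 20, 6, -21, -33] (no swap needed)
Insert 10:
  append 10 at index 5 → [29, 20, 6, -21, -33, 10]
  10 > parent 6 at index 2, swap → [29, 20, 10, -21, -33, 6]
Insert -40:
  append -40 at index 6 → [29, 20, 10, -21, -33, 6, -40] (no swap needed)
Insert -27:
  append -27 at index 7 → [29, 20, 10, -21, -33, 6, -40, -27] (no swap needed)
Insert 12:
  append 12 at index 8 → [29, 20, 10, -21, -33, 6, -40, -27, 12]
  12 > parent -21 at index 3, swap → [29, 20, 10, 12, -33, 6, -40, -27, -21]

[29, 20, 10, 12, -33, 6, -40, -27, -21]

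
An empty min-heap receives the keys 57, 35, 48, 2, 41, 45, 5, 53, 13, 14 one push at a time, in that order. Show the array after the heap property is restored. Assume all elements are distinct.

[2, 13, 5, 35, 14, 48, 45, 57, 53, 41]

Insert 57:
  append 57 at index 0 → [57] (no swap needed)
Insert 35:
  append 35 at index 1 → [57, 35]
  35 < parent 57 at index 0, swap → [35, 57]
Insert 48:
  append 48 at index 2 → [35, 57, 48] (no swap needed)
Insert 2:
  append 2 at index 3 → [35, 57, 48, 2]
  2 < parent 57 at index 1, swap → [35, 2, 48, 57]
  2 < parent 35 at index 0, swap → [2, 35, 48, 57]
Insert 41:
  append 41 at index 4 → [2, 35, 48, 57, 41] (no swap needed)
Insert 45:
  append 45 at index 5 → [2, 35, 48, 57, 41, 45]
  45 < parent 48 at index 2, swap → [2, 35, 45, 57, 41, 48]
Insert 5:
  append 5 at index 6 → [2, 35, 45, 57, 41, 48, 5]
  5 < parent 45 at index 2, swap → [2, 35, 5, 57, 41, 48, 45]
Insert 53:
  append 53 at index 7 → [2, 35, 5, 57, 41, 48, 45, 53]
  53 < parent 57 at index 3, swap → [2, 35, 5, 53, 41, 48, 45, 57]
Insert 13:
  append 13 at index 8 → [2, 35, 5, 53, 41, 48, 45, 57, 13]
  13 < parent 53 at index 3, swap → [2, 35, 5, 13, 41, 48, 45, 57, 53]
  13 < parent 35 at index 1, swap → [2, 13, 5, 35, 41, 48, 45, 57, 53]
Insert 14:
  append 14 at index 9 → [2, 13, 5, 35, 41, 48, 45, 57, 53, 14]
  14 < parent 41 at index 4, swap → [2, 13, 5, 35, 14, 48, 45, 57, 53, 41]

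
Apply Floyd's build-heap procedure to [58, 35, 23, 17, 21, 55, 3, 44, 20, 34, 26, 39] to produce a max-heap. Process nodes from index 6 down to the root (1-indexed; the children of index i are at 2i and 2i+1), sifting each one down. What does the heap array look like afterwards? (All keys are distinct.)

[58, 44, 55, 35, 34, 39, 3, 17, 20, 21, 26, 23]

sift down from index 6: already satisfies heap property
sift down from index 5:
  21 vs larger child 34 at index 10, swap → [58, 35, 23, 17, 34, 55, 3, 44, 20, 21, 26, 39]
sift down from index 4:
  17 vs larger child 44 at index 8, swap → [58, 35, 23, 44, 34, 55, 3, 17, 20, 21, 26, 39]
sift down from index 3:
  23 vs larger child 55 at index 6, swap → [58, 35, 55, 44, 34, 23, 3, 17, 20, 21, 26, 39]
  23 vs only child 39 at index 12, swap → [58, 35, 55, 44, 34, 39, 3, 17, 20, 21, 26, 23]
sift down from index 2:
  35 vs larger child 44 at index 4, swap → [58, 44, 55, 35, 34, 39, 3, 17, 20, 21, 26, 23]
sift down from index 1: already satisfies heap property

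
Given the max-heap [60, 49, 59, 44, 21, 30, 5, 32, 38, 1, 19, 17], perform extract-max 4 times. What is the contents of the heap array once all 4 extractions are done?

extract-max #1 returns 60:
  remove root 60; move last element 17 to root → [17, 49, 59, 44, 21, 30, 5, 32, 38, 1, 19]
  17 vs larger child 59 at index 2, swap → [59, 49, 17, 44, 21, 30, 5, 32, 38, 1, 19]
  17 vs larger child 30 at index 5, swap → [59, 49, 30, 44, 21, 17, 5, 32, 38, 1, 19]
extract-max #2 returns 59:
  remove root 59; move last element 19 to root → [19, 49, 30, 44, 21, 17, 5, 32, 38, 1]
  19 vs larger child 49 at index 1, swap → [49, 19, 30, 44, 21, 17, 5, 32, 38, 1]
  19 vs larger child 44 at index 3, swap → [49, 44, 30, 19, 21, 17, 5, 32, 38, 1]
  19 vs larger child 38 at index 8, swap → [49, 44, 30, 38, 21, 17, 5, 32, 19, 1]
extract-max #3 returns 49:
  remove root 49; move last element 1 to root → [1, 44, 30, 38, 21, 17, 5, 32, 19]
  1 vs larger child 44 at index 1, swap → [44, 1, 30, 38, 21, 17, 5, 32, 19]
  1 vs larger child 38 at index 3, swap → [44, 38, 30, 1, 21, 17, 5, 32, 19]
  1 vs larger child 32 at index 7, swap → [44, 38, 30, 32, 21, 17, 5, 1, 19]
extract-max #4 returns 44:
  remove root 44; move last element 19 to root → [19, 38, 30, 32, 21, 17, 5, 1]
  19 vs larger child 38 at index 1, swap → [38, 19, 30, 32, 21, 17, 5, 1]
  19 vs larger child 32 at index 3, swap → [38, 32, 30, 19, 21, 17, 5, 1]

[38, 32, 30, 19, 21, 17, 5, 1]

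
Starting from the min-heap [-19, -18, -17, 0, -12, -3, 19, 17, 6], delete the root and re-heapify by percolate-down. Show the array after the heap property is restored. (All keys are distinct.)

remove root -19; move last element 6 to root → [6, -18, -17, 0, -12, -3, 19, 17]
6 vs smaller child -18 at index 1, swap → [-18, 6, -17, 0, -12, -3, 19, 17]
6 vs smaller child -12 at index 4, swap → [-18, -12, -17, 0, 6, -3, 19, 17]

[-18, -12, -17, 0, 6, -3, 19, 17]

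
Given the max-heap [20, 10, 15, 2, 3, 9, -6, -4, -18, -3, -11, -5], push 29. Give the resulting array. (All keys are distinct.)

[29, 10, 20, 2, 3, 15, -6, -4, -18, -3, -11, -5, 9]

append 29 at index 12 → [20, 10, 15, 2, 3, 9, -6, -4, -18, -3, -11, -5, 29]
29 > parent 9 at index 5, swap → [20, 10, 15, 2, 3, 29, -6, -4, -18, -3, -11, -5, 9]
29 > parent 15 at index 2, swap → [20, 10, 29, 2, 3, 15, -6, -4, -18, -3, -11, -5, 9]
29 > parent 20 at index 0, swap → [29, 10, 20, 2, 3, 15, -6, -4, -18, -3, -11, -5, 9]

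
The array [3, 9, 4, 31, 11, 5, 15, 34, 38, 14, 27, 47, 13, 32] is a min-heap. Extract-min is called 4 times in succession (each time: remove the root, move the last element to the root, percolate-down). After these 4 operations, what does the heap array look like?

extract-min #1 returns 3:
  remove root 3; move last element 32 to root → [32, 9, 4, 31, 11, 5, 15, 34, 38, 14, 27, 47, 13]
  32 vs smaller child 4 at index 2, swap → [4, 9, 32, 31, 11, 5, 15, 34, 38, 14, 27, 47, 13]
  32 vs smaller child 5 at index 5, swap → [4, 9, 5, 31, 11, 32, 15, 34, 38, 14, 27, 47, 13]
  32 vs smaller child 13 at index 12, swap → [4, 9, 5, 31, 11, 13, 15, 34, 38, 14, 27, 47, 32]
extract-min #2 returns 4:
  remove root 4; move last element 32 to root → [32, 9, 5, 31, 11, 13, 15, 34, 38, 14, 27, 47]
  32 vs smaller child 5 at index 2, swap → [5, 9, 32, 31, 11, 13, 15, 34, 38, 14, 27, 47]
  32 vs smaller child 13 at index 5, swap → [5, 9, 13, 31, 11, 32, 15, 34, 38, 14, 27, 47]
extract-min #3 returns 5:
  remove root 5; move last element 47 to root → [47, 9, 13, 31, 11, 32, 15, 34, 38, 14, 27]
  47 vs smaller child 9 at index 1, swap → [9, 47, 13, 31, 11, 32, 15, 34, 38, 14, 27]
  47 vs smaller child 11 at index 4, swap → [9, 11, 13, 31, 47, 32, 15, 34, 38, 14, 27]
  47 vs smaller child 14 at index 9, swap → [9, 11, 13, 31, 14, 32, 15, 34, 38, 47, 27]
extract-min #4 returns 9:
  remove root 9; move last element 27 to root → [27, 11, 13, 31, 14, 32, 15, 34, 38, 47]
  27 vs smaller child 11 at index 1, swap → [11, 27, 13, 31, 14, 32, 15, 34, 38, 47]
  27 vs smaller child 14 at index 4, swap → [11, 14, 13, 31, 27, 32, 15, 34, 38, 47]

[11, 14, 13, 31, 27, 32, 15, 34, 38, 47]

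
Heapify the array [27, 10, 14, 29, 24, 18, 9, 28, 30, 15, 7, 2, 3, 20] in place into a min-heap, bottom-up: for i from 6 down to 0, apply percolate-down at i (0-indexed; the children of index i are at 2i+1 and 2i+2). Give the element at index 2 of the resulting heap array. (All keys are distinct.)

sift down from index 6: already satisfies heap property
sift down from index 5:
  18 vs smaller child 2 at index 11, swap → [27, 10, 14, 29, 24, 2, 9, 28, 30, 15, 7, 18, 3, 20]
sift down from index 4:
  24 vs smaller child 7 at index 10, swap → [27, 10, 14, 29, 7, 2, 9, 28, 30, 15, 24, 18, 3, 20]
sift down from index 3:
  29 vs smaller child 28 at index 7, swap → [27, 10, 14, 28, 7, 2, 9, 29, 30, 15, 24, 18, 3, 20]
sift down from index 2:
  14 vs smaller child 2 at index 5, swap → [27, 10, 2, 28, 7, 14, 9, 29, 30, 15, 24, 18, 3, 20]
  14 vs smaller child 3 at index 12, swap → [27, 10, 2, 28, 7, 3, 9, 29, 30, 15, 24, 18, 14, 20]
sift down from index 1:
  10 vs smaller child 7 at index 4, swap → [27, 7, 2, 28, 10, 3, 9, 29, 30, 15, 24, 18, 14, 20]
sift down from index 0:
  27 vs smaller child 2 at index 2, swap → [2, 7, 27, 28, 10, 3, 9, 29, 30, 15, 24, 18, 14, 20]
  27 vs smaller child 3 at index 5, swap → [2, 7, 3, 28, 10, 27, 9, 29, 30, 15, 24, 18, 14, 20]
  27 vs smaller child 14 at index 12, swap → [2, 7, 3, 28, 10, 14, 9, 29, 30, 15, 24, 18, 27, 20]
resulting array: [2, 7, 3, 28, 10, 14, 9, 29, 30, 15, 24, 18, 27, 20]

3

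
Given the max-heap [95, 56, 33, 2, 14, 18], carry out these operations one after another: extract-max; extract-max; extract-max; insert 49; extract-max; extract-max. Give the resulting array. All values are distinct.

[14, 2]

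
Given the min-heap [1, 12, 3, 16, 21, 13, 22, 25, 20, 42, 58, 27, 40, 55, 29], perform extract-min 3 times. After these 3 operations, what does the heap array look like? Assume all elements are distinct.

[13, 16, 22, 20, 21, 27, 40, 25, 55, 42, 58, 29]

extract-min #1 returns 1:
  remove root 1; move last element 29 to root → [29, 12, 3, 16, 21, 13, 22, 25, 20, 42, 58, 27, 40, 55]
  29 vs smaller child 3 at index 2, swap → [3, 12, 29, 16, 21, 13, 22, 25, 20, 42, 58, 27, 40, 55]
  29 vs smaller child 13 at index 5, swap → [3, 12, 13, 16, 21, 29, 22, 25, 20, 42, 58, 27, 40, 55]
  29 vs smaller child 27 at index 11, swap → [3, 12, 13, 16, 21, 27, 22, 25, 20, 42, 58, 29, 40, 55]
extract-min #2 returns 3:
  remove root 3; move last element 55 to root → [55, 12, 13, 16, 21, 27, 22, 25, 20, 42, 58, 29, 40]
  55 vs smaller child 12 at index 1, swap → [12, 55, 13, 16, 21, 27, 22, 25, 20, 42, 58, 29, 40]
  55 vs smaller child 16 at index 3, swap → [12, 16, 13, 55, 21, 27, 22, 25, 20, 42, 58, 29, 40]
  55 vs smaller child 20 at index 8, swap → [12, 16, 13, 20, 21, 27, 22, 25, 55, 42, 58, 29, 40]
extract-min #3 returns 12:
  remove root 12; move last element 40 to root → [40, 16, 13, 20, 21, 27, 22, 25, 55, 42, 58, 29]
  40 vs smaller child 13 at index 2, swap → [13, 16, 40, 20, 21, 27, 22, 25, 55, 42, 58, 29]
  40 vs smaller child 22 at index 6, swap → [13, 16, 22, 20, 21, 27, 40, 25, 55, 42, 58, 29]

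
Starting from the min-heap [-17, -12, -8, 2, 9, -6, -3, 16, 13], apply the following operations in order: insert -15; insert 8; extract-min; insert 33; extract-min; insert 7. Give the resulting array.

[-12, 2, -8, 13, 7, -6, -3, 16, 33, 9, 8]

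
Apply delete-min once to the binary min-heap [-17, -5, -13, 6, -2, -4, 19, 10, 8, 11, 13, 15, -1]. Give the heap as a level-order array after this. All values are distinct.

[-13, -5, -4, 6, -2, -1, 19, 10, 8, 11, 13, 15]

remove root -17; move last element -1 to root → [-1, -5, -13, 6, -2, -4, 19, 10, 8, 11, 13, 15]
-1 vs smaller child -13 at index 2, swap → [-13, -5, -1, 6, -2, -4, 19, 10, 8, 11, 13, 15]
-1 vs smaller child -4 at index 5, swap → [-13, -5, -4, 6, -2, -1, 19, 10, 8, 11, 13, 15]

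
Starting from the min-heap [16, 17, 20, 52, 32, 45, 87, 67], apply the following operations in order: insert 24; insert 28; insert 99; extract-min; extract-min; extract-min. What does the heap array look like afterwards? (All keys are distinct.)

insert 24:
  append 24 at index 8 → [16, 17, 20, 52, 32, 45, 87, 67, 24]
  24 < parent 52 at index 3, swap → [16, 17, 20, 24, 32, 45, 87, 67, 52]
insert 28:
  append 28 at index 9 → [16, 17, 20, 24, 32, 45, 87, 67, 52, 28]
  28 < parent 32 at index 4, swap → [16, 17, 20, 24, 28, 45, 87, 67, 52, 32]
insert 99:
  append 99 at index 10 → [16, 17, 20, 24, 28, 45, 87, 67, 52, 32, 99] (no swap needed)
extract-min → returns 16:
  remove root 16; move last element 99 to root → [99, 17, 20, 24, 28, 45, 87, 67, 52, 32]
  99 vs smaller child 17 at index 1, swap → [17, 99, 20, 24, 28, 45, 87, 67, 52, 32]
  99 vs smaller child 24 at index 3, swap → [17, 24, 20, 99, 28, 45, 87, 67, 52, 32]
  99 vs smaller child 52 at index 8, swap → [17, 24, 20, 52, 28, 45, 87, 67, 99, 32]
extract-min → returns 17:
  remove root 17; move last element 32 to root → [32, 24, 20, 52, 28, 45, 87, 67, 99]
  32 vs smaller child 20 at index 2, swap → [20, 24, 32, 52, 28, 45, 87, 67, 99]
extract-min → returns 20:
  remove root 20; move last element 99 to root → [99, 24, 32, 52, 28, 45, 87, 67]
  99 vs smaller child 24 at index 1, swap → [24, 99, 32, 52, 28, 45, 87, 67]
  99 vs smaller child 28 at index 4, swap → [24, 28, 32, 52, 99, 45, 87, 67]

[24, 28, 32, 52, 99, 45, 87, 67]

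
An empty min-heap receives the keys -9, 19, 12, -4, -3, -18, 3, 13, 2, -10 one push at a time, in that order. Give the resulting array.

[-18, -10, -9, 2, -4, 12, 3, 19, 13, -3]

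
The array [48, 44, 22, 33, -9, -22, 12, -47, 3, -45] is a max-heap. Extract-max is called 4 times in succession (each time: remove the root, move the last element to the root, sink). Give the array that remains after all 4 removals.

[12, 3, -22, -45, -9, -47]

extract-max #1 returns 48:
  remove root 48; move last element -45 to root → [-45, 44, 22, 33, -9, -22, 12, -47, 3]
  -45 vs larger child 44 at index 1, swap → [44, -45, 22, 33, -9, -22, 12, -47, 3]
  -45 vs larger child 33 at index 3, swap → [44, 33, 22, -45, -9, -22, 12, -47, 3]
  -45 vs larger child 3 at index 8, swap → [44, 33, 22, 3, -9, -22, 12, -47, -45]
extract-max #2 returns 44:
  remove root 44; move last element -45 to root → [-45, 33, 22, 3, -9, -22, 12, -47]
  -45 vs larger child 33 at index 1, swap → [33, -45, 22, 3, -9, -22, 12, -47]
  -45 vs larger child 3 at index 3, swap → [33, 3, 22, -45, -9, -22, 12, -47]
extract-max #3 returns 33:
  remove root 33; move last element -47 to root → [-47, 3, 22, -45, -9, -22, 12]
  -47 vs larger child 22 at index 2, swap → [22, 3, -47, -45, -9, -22, 12]
  -47 vs larger child 12 at index 6, swap → [22, 3, 12, -45, -9, -22, -47]
extract-max #4 returns 22:
  remove root 22; move last element -47 to root → [-47, 3, 12, -45, -9, -22]
  -47 vs larger child 12 at index 2, swap → [12, 3, -47, -45, -9, -22]
  -47 vs only child -22 at index 5, swap → [12, 3, -22, -45, -9, -47]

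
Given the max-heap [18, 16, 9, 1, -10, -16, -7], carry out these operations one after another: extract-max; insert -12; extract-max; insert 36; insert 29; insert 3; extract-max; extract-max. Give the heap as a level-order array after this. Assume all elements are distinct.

[9, 3, -7, 1, -10, -16, -12]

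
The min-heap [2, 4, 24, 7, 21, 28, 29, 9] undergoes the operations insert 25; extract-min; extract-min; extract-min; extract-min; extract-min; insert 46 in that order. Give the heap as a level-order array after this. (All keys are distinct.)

insert 25:
  append 25 at index 8 → [2, 4, 24, 7, 21, 28, 29, 9, 25] (no swap needed)
extract-min → returns 2:
  remove root 2; move last element 25 to root → [25, 4, 24, 7, 21, 28, 29, 9]
  25 vs smaller child 4 at index 1, swap → [4, 25, 24, 7, 21, 28, 29, 9]
  25 vs smaller child 7 at index 3, swap → [4, 7, 24, 25, 21, 28, 29, 9]
  25 vs only child 9 at index 7, swap → [4, 7, 24, 9, 21, 28, 29, 25]
extract-min → returns 4:
  remove root 4; move last element 25 to root → [25, 7, 24, 9, 21, 28, 29]
  25 vs smaller child 7 at index 1, swap → [7, 25, 24, 9, 21, 28, 29]
  25 vs smaller child 9 at index 3, swap → [7, 9, 24, 25, 21, 28, 29]
extract-min → returns 7:
  remove root 7; move last element 29 to root → [29, 9, 24, 25, 21, 28]
  29 vs smaller child 9 at index 1, swap → [9, 29, 24, 25, 21, 28]
  29 vs smaller child 21 at index 4, swap → [9, 21, 24, 25, 29, 28]
extract-min → returns 9:
  remove root 9; move last element 28 to root → [28, 21, 24, 25, 29]
  28 vs smaller child 21 at index 1, swap → [21, 28, 24, 25, 29]
  28 vs smaller child 25 at index 3, swap → [21, 25, 24, 28, 29]
extract-min → returns 21:
  remove root 21; move last element 29 to root → [29, 25, 24, 28]
  29 vs smaller child 24 at index 2, swap → [24, 25, 29, 28]
insert 46:
  append 46 at index 4 → [24, 25, 29, 28, 46] (no swap needed)

[24, 25, 29, 28, 46]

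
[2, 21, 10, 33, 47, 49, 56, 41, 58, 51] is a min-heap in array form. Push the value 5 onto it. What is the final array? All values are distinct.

append 5 at index 10 → [2, 21, 10, 33, 47, 49, 56, 41, 58, 51, 5]
5 < parent 47 at index 4, swap → [2, 21, 10, 33, 5, 49, 56, 41, 58, 51, 47]
5 < parent 21 at index 1, swap → [2, 5, 10, 33, 21, 49, 56, 41, 58, 51, 47]

[2, 5, 10, 33, 21, 49, 56, 41, 58, 51, 47]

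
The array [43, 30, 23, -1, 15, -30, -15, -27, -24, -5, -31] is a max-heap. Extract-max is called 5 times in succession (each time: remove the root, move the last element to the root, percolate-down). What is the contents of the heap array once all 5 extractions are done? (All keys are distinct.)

extract-max #1 returns 43:
  remove root 43; move last element -31 to root → [-31, 30, 23, -1, 15, -30, -15, -27, -24, -5]
  -31 vs larger child 30 at index 1, swap → [30, -31, 23, -1, 15, -30, -15, -27, -24, -5]
  -31 vs larger child 15 at index 4, swap → [30, 15, 23, -1, -31, -30, -15, -27, -24, -5]
  -31 vs only child -5 at index 9, swap → [30, 15, 23, -1, -5, -30, -15, -27, -24, -31]
extract-max #2 returns 30:
  remove root 30; move last element -31 to root → [-31, 15, 23, -1, -5, -30, -15, -27, -24]
  -31 vs larger child 23 at index 2, swap → [23, 15, -31, -1, -5, -30, -15, -27, -24]
  -31 vs larger child -15 at index 6, swap → [23, 15, -15, -1, -5, -30, -31, -27, -24]
extract-max #3 returns 23:
  remove root 23; move last element -24 to root → [-24, 15, -15, -1, -5, -30, -31, -27]
  -24 vs larger child 15 at index 1, swap → [15, -24, -15, -1, -5, -30, -31, -27]
  -24 vs larger child -1 at index 3, swap → [15, -1, -15, -24, -5, -30, -31, -27]
extract-max #4 returns 15:
  remove root 15; move last element -27 to root → [-27, -1, -15, -24, -5, -30, -31]
  -27 vs larger child -1 at index 1, swap → [-1, -27, -15, -24, -5, -30, -31]
  -27 vs larger child -5 at index 4, swap → [-1, -5, -15, -24, -27, -30, -31]
extract-max #5 returns -1:
  remove root -1; move last element -31 to root → [-31, -5, -15, -24, -27, -30]
  -31 vs larger child -5 at index 1, swap → [-5, -31, -15, -24, -27, -30]
  -31 vs larger child -24 at index 3, swap → [-5, -24, -15, -31, -27, -30]

[-5, -24, -15, -31, -27, -30]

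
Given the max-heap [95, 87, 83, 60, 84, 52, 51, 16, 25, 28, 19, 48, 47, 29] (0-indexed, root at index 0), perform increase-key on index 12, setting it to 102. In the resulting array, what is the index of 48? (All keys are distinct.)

11

set index 12 from 47 to 102 → [95, 87, 83, 60, 84, 52, 51, 16, 25, 28, 19, 48, 102, 29]
102 > parent 52 at index 5, swap → [95, 87, 83, 60, 84, 102, 51, 16, 25, 28, 19, 48, 52, 29]
102 > parent 83 at index 2, swap → [95, 87, 102, 60, 84, 83, 51, 16, 25, 28, 19, 48, 52, 29]
102 > parent 95 at index 0, swap → [102, 87, 95, 60, 84, 83, 51, 16, 25, 28, 19, 48, 52, 29]
resulting array: [102, 87, 95, 60, 84, 83, 51, 16, 25, 28, 19, 48, 52, 29]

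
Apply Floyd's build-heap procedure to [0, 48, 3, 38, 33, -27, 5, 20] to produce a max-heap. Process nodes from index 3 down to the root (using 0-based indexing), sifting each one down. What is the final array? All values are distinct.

sift down from index 3: already satisfies heap property
sift down from index 2:
  3 vs larger child 5 at index 6, swap → [0, 48, 5, 38, 33, -27, 3, 20]
sift down from index 1: already satisfies heap property
sift down from index 0:
  0 vs larger child 48 at index 1, swap → [48, 0, 5, 38, 33, -27, 3, 20]
  0 vs larger child 38 at index 3, swap → [48, 38, 5, 0, 33, -27, 3, 20]
  0 vs only child 20 at index 7, swap → [48, 38, 5, 20, 33, -27, 3, 0]

[48, 38, 5, 20, 33, -27, 3, 0]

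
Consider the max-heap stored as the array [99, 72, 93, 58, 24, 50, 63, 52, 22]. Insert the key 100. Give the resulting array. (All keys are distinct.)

[100, 99, 93, 58, 72, 50, 63, 52, 22, 24]

append 100 at index 9 → [99, 72, 93, 58, 24, 50, 63, 52, 22, 100]
100 > parent 24 at index 4, swap → [99, 72, 93, 58, 100, 50, 63, 52, 22, 24]
100 > parent 72 at index 1, swap → [99, 100, 93, 58, 72, 50, 63, 52, 22, 24]
100 > parent 99 at index 0, swap → [100, 99, 93, 58, 72, 50, 63, 52, 22, 24]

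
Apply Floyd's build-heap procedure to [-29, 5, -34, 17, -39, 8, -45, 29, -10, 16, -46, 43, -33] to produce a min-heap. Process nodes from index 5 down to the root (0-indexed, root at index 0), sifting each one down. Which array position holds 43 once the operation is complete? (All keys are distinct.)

11

sift down from index 5:
  8 vs smaller child -33 at index 12, swap → [-29, 5, -34, 17, -39, -33, -45, 29, -10, 16, -46, 43, 8]
sift down from index 4:
  -39 vs smaller child -46 at index 10, swap → [-29, 5, -34, 17, -46, -33, -45, 29, -10, 16, -39, 43, 8]
sift down from index 3:
  17 vs smaller child -10 at index 8, swap → [-29, 5, -34, -10, -46, -33, -45, 29, 17, 16, -39, 43, 8]
sift down from index 2:
  -34 vs smaller child -45 at index 6, swap → [-29, 5, -45, -10, -46, -33, -34, 29, 17, 16, -39, 43, 8]
sift down from index 1:
  5 vs smaller child -46 at index 4, swap → [-29, -46, -45, -10, 5, -33, -34, 29, 17, 16, -39, 43, 8]
  5 vs smaller child -39 at index 10, swap → [-29, -46, -45, -10, -39, -33, -34, 29, 17, 16, 5, 43, 8]
sift down from index 0:
  -29 vs smaller child -46 at index 1, swap → [-46, -29, -45, -10, -39, -33, -34, 29, 17, 16, 5, 43, 8]
  -29 vs smaller child -39 at index 4, swap → [-46, -39, -45, -10, -29, -33, -34, 29, 17, 16, 5, 43, 8]
resulting array: [-46, -39, -45, -10, -29, -33, -34, 29, 17, 16, 5, 43, 8]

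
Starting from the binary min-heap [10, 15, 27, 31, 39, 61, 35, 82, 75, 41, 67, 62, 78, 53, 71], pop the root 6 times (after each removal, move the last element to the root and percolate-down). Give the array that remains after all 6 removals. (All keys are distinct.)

[41, 67, 53, 71, 78, 61, 62, 82, 75]

extract-min #1 returns 10:
  remove root 10; move last element 71 to root → [71, 15, 27, 31, 39, 61, 35, 82, 75, 41, 67, 62, 78, 53]
  71 vs smaller child 15 at index 1, swap → [15, 71, 27, 31, 39, 61, 35, 82, 75, 41, 67, 62, 78, 53]
  71 vs smaller child 31 at index 3, swap → [15, 31, 27, 71, 39, 61, 35, 82, 75, 41, 67, 62, 78, 53]
extract-min #2 returns 15:
  remove root 15; move last element 53 to root → [53, 31, 27, 71, 39, 61, 35, 82, 75, 41, 67, 62, 78]
  53 vs smaller child 27 at index 2, swap → [27, 31, 53, 71, 39, 61, 35, 82, 75, 41, 67, 62, 78]
  53 vs smaller child 35 at index 6, swap → [27, 31, 35, 71, 39, 61, 53, 82, 75, 41, 67, 62, 78]
extract-min #3 returns 27:
  remove root 27; move last element 78 to root → [78, 31, 35, 71, 39, 61, 53, 82, 75, 41, 67, 62]
  78 vs smaller child 31 at index 1, swap → [31, 78, 35, 71, 39, 61, 53, 82, 75, 41, 67, 62]
  78 vs smaller child 39 at index 4, swap → [31, 39, 35, 71, 78, 61, 53, 82, 75, 41, 67, 62]
  78 vs smaller child 41 at index 9, swap → [31, 39, 35, 71, 41, 61, 53, 82, 75, 78, 67, 62]
extract-min #4 returns 31:
  remove root 31; move last element 62 to root → [62, 39, 35, 71, 41, 61, 53, 82, 75, 78, 67]
  62 vs smaller child 35 at index 2, swap → [35, 39, 62, 71, 41, 61, 53, 82, 75, 78, 67]
  62 vs smaller child 53 at index 6, swap → [35, 39, 53, 71, 41, 61, 62, 82, 75, 78, 67]
extract-min #5 returns 35:
  remove root 35; move last element 67 to root → [67, 39, 53, 71, 41, 61, 62, 82, 75, 78]
  67 vs smaller child 39 at index 1, swap → [39, 67, 53, 71, 41, 61, 62, 82, 75, 78]
  67 vs smaller child 41 at index 4, swap → [39, 41, 53, 71, 67, 61, 62, 82, 75, 78]
extract-min #6 returns 39:
  remove root 39; move last element 78 to root → [78, 41, 53, 71, 67, 61, 62, 82, 75]
  78 vs smaller child 41 at index 1, swap → [41, 78, 53, 71, 67, 61, 62, 82, 75]
  78 vs smaller child 67 at index 4, swap → [41, 67, 53, 71, 78, 61, 62, 82, 75]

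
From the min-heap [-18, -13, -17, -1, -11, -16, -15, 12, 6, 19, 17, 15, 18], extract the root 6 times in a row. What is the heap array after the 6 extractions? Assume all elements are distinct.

extract-min #1 returns -18:
  remove root -18; move last element 18 to root → [18, -13, -17, -1, -11, -16, -15, 12, 6, 19, 17, 15]
  18 vs smaller child -17 at index 2, swap → [-17, -13, 18, -1, -11, -16, -15, 12, 6, 19, 17, 15]
  18 vs smaller child -16 at index 5, swap → [-17, -13, -16, -1, -11, 18, -15, 12, 6, 19, 17, 15]
  18 vs only child 15 at index 11, swap → [-17, -13, -16, -1, -11, 15, -15, 12, 6, 19, 17, 18]
extract-min #2 returns -17:
  remove root -17; move last element 18 to root → [18, -13, -16, -1, -11, 15, -15, 12, 6, 19, 17]
  18 vs smaller child -16 at index 2, swap → [-16, -13, 18, -1, -11, 15, -15, 12, 6, 19, 17]
  18 vs smaller child -15 at index 6, swap → [-16, -13, -15, -1, -11, 15, 18, 12, 6, 19, 17]
extract-min #3 returns -16:
  remove root -16; move last element 17 to root → [17, -13, -15, -1, -11, 15, 18, 12, 6, 19]
  17 vs smaller child -15 at index 2, swap → [-15, -13, 17, -1, -11, 15, 18, 12, 6, 19]
  17 vs smaller child 15 at index 5, swap → [-15, -13, 15, -1, -11, 17, 18, 12, 6, 19]
extract-min #4 returns -15:
  remove root -15; move last element 19 to root → [19, -13, 15, -1, -11, 17, 18, 12, 6]
  19 vs smaller child -13 at index 1, swap → [-13, 19, 15, -1, -11, 17, 18, 12, 6]
  19 vs smaller child -11 at index 4, swap → [-13, -11, 15, -1, 19, 17, 18, 12, 6]
extract-min #5 returns -13:
  remove root -13; move last element 6 to root → [6, -11, 15, -1, 19, 17, 18, 12]
  6 vs smaller child -11 at index 1, swap → [-11, 6, 15, -1, 19, 17, 18, 12]
  6 vs smaller child -1 at index 3, swap → [-11, -1, 15, 6, 19, 17, 18, 12]
extract-min #6 returns -11:
  remove root -11; move last element 12 to root → [12, -1, 15, 6, 19, 17, 18]
  12 vs smaller child -1 at index 1, swap → [-1, 12, 15, 6, 19, 17, 18]
  12 vs smaller child 6 at index 3, swap → [-1, 6, 15, 12, 19, 17, 18]

[-1, 6, 15, 12, 19, 17, 18]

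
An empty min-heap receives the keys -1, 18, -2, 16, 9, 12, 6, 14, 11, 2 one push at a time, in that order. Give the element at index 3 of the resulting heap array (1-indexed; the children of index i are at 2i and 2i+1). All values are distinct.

Insert -1:
  append -1 at index 1 → [-1] (no swap needed)
Insert 18:
  append 18 at index 2 → [-1, 18] (no swap needed)
Insert -2:
  append -2 at index 3 → [-1, 18, -2]
  -2 < parent -1 at index 1, swap → [-2, 18, -1]
Insert 16:
  append 16 at index 4 → [-2, 18, -1, 16]
  16 < parent 18 at index 2, swap → [-2, 16, -1, 18]
Insert 9:
  append 9 at index 5 → [-2, 16, -1, 18, 9]
  9 < parent 16 at index 2, swap → [-2, 9, -1, 18, 16]
Insert 12:
  append 12 at index 6 → [-2, 9, -1, 18, 16, 12] (no swap needed)
Insert 6:
  append 6 at index 7 → [-2, 9, -1, 18, 16, 12, 6] (no swap needed)
Insert 14:
  append 14 at index 8 → [-2, 9, -1, 18, 16, 12, 6, 14]
  14 < parent 18 at index 4, swap → [-2, 9, -1, 14, 16, 12, 6, 18]
Insert 11:
  append 11 at index 9 → [-2, 9, -1, 14, 16, 12, 6, 18, 11]
  11 < parent 14 at index 4, swap → [-2, 9, -1, 11, 16, 12, 6, 18, 14]
Insert 2:
  append 2 at index 10 → [-2, 9, -1, 11, 16, 12, 6, 18, 14, 2]
  2 < parent 16 at index 5, swap → [-2, 9, -1, 11, 2, 12, 6, 18, 14, 16]
  2 < parent 9 at index 2, swap → [-2, 2, -1, 11, 9, 12, 6, 18, 14, 16]
resulting array: [-2, 2, -1, 11, 9, 12, 6, 18, 14, 16]

-1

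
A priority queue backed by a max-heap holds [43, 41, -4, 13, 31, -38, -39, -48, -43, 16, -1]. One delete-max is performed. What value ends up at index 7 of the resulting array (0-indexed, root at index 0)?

-48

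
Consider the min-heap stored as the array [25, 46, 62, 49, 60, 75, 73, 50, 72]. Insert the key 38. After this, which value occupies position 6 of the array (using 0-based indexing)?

73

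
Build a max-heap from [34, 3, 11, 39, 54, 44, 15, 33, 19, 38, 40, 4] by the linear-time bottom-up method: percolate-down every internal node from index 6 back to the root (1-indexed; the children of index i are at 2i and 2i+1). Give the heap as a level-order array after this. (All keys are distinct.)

sift down from index 6: already satisfies heap property
sift down from index 5: already satisfies heap property
sift down from index 4: already satisfies heap property
sift down from index 3:
  11 vs larger child 44 at index 6, swap → [34, 3, 44, 39, 54, 11, 15, 33, 19, 38, 40, 4]
sift down from index 2:
  3 vs larger child 54 at index 5, swap → [34, 54, 44, 39, 3, 11, 15, 33, 19, 38, 40, 4]
  3 vs larger child 40 at index 11, swap → [34, 54, 44, 39, 40, 11, 15, 33, 19, 38, 3, 4]
sift down from index 1:
  34 vs larger child 54 at index 2, swap → [54, 34, 44, 39, 40, 11, 15, 33, 19, 38, 3, 4]
  34 vs larger child 40 at index 5, swap → [54, 40, 44, 39, 34, 11, 15, 33, 19, 38, 3, 4]
  34 vs larger child 38 at index 10, swap → [54, 40, 44, 39, 38, 11, 15, 33, 19, 34, 3, 4]

[54, 40, 44, 39, 38, 11, 15, 33, 19, 34, 3, 4]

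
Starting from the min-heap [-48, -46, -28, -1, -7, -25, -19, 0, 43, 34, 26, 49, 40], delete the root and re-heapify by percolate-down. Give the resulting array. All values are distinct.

[-46, -7, -28, -1, 26, -25, -19, 0, 43, 34, 40, 49]

remove root -48; move last element 40 to root → [40, -46, -28, -1, -7, -25, -19, 0, 43, 34, 26, 49]
40 vs smaller child -46 at index 1, swap → [-46, 40, -28, -1, -7, -25, -19, 0, 43, 34, 26, 49]
40 vs smaller child -7 at index 4, swap → [-46, -7, -28, -1, 40, -25, -19, 0, 43, 34, 26, 49]
40 vs smaller child 26 at index 10, swap → [-46, -7, -28, -1, 26, -25, -19, 0, 43, 34, 40, 49]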